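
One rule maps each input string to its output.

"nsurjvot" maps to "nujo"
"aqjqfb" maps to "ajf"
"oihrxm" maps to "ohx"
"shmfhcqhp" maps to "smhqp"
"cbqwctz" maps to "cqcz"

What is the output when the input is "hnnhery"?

The rule is to keep every other character starting from the first (positions 1st, 3rd, 5th, ...).
So "hnnhery" becomes "hney".

hney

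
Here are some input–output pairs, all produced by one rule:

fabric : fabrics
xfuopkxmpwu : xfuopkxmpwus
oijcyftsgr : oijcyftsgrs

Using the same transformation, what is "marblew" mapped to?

The transformation: append "s".
Applying that to "marblew" gives "marblews".

marblews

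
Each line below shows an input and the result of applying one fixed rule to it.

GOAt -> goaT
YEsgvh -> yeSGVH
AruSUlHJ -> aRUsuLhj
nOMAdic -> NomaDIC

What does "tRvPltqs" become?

TrVpLTQS

What's happening: flip the case of every letter.
For "tRvPltqs" the result is "TrVpLTQS".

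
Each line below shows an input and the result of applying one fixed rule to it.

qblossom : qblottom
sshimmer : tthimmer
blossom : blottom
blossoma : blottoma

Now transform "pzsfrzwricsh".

The rule is to replace every "s" with "t".
Doing the same to "pzsfrzwricsh": "pztfrzwricth".

pztfrzwricth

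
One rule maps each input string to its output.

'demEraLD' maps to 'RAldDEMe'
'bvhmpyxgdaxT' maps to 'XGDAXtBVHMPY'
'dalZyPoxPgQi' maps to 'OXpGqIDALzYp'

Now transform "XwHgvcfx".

VCFXxWhG

Each output is the input with this applied: swap the front and back halves of the string, then flip the case of every letter.
For "XwHgvcfx", step one produces "vcfxXwHg"; step two turns that into "VCFXxWhG".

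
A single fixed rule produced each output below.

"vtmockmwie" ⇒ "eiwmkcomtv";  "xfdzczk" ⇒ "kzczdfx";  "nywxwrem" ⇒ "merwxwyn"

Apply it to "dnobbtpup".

puptbbond

Rule — reverse the string.
"dnobbtpup" → "puptbbond".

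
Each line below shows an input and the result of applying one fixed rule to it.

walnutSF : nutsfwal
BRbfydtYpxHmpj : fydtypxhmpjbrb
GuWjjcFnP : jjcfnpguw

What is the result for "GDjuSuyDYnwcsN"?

usuydynwcsngdj

The rule is to move the first 3 characters to the end (rotate left by 3), then convert every letter to lowercase.
Doing the same to "GDjuSuyDYnwcsN": "usuydynwcsngdj".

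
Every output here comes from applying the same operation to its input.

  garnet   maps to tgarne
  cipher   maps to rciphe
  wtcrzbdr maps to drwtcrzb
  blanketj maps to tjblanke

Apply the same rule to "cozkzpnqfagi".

fagicozkzpnq

The transformation: swap the front and back halves of the string, then move the first 2 characters to the end (rotate left by 2).
For "cozkzpnqfagi", step one produces "nqfagicozkzp"; step two turns that into "fagicozkzpnq".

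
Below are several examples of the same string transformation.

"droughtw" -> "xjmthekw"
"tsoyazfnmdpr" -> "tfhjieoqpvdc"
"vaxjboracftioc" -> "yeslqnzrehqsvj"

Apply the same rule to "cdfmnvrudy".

Looking at the pairs, the operation is to move the last 3 characters to the front (rotate right by 3), then shift every letter 10 places backward in the alphabet (wrapping around).
On "cdfmnvrudy" that produces "ktostvcdlh".

ktostvcdlh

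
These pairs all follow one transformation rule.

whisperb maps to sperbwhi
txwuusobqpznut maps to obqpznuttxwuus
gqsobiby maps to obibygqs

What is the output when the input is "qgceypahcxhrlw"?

Each output is the input with this applied: move the last character to the front, then swap the front and back halves of the string.
On "qgceypahcxhrlw" that produces "ahcxhrlwqgceyp".

ahcxhrlwqgceyp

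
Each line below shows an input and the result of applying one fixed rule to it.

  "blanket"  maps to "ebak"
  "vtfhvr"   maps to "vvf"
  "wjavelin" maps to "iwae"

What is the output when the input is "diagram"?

adar

The transformation: move the last 2 characters to the front (rotate right by 2), then keep every other character starting from the first (positions 1st, 3rd, 5th, ...).
For "diagram", step one produces "amdiagr"; step two turns that into "adar".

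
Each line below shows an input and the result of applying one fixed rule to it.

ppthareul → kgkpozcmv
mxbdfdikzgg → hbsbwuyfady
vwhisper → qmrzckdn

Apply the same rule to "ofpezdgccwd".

What's happening: take characters alternately from the front and the back (1st, last, 2nd, 2nd-last, ...), then shift every letter 5 places backward in the alphabet (wrapping around).
On "ofpezdgccwd": the first step gives "odfwpceczgd", and the second then gives "jyarkxzxuby".
(Check on "vwhisper": → "vrwehpis" → "qmrzckdn" ✓)

jyarkxzxuby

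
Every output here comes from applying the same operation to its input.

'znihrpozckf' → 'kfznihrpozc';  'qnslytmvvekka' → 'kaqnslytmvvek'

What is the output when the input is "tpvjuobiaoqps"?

In each case the input is transformed by: move the last 2 characters to the front (rotate right by 2).
For "tpvjuobiaoqps" the result is "pstpvjuobiaoq".

pstpvjuobiaoq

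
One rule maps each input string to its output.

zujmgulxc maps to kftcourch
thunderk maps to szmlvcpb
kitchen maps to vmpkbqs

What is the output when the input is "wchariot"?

bwqzipke

The rule is to reverse the string, then shift every letter 8 places forward in the alphabet (wrapping around).
Starting from "wchariot": after the first operation, "toirahcw"; after the second, "bwqzipke".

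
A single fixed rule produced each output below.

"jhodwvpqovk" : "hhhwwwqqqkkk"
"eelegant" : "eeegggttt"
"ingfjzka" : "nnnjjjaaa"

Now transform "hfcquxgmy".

Looking at the pairs, the operation is to keep one character in every 3, starting at position 2 (positions 2nd, 5th, 8th, ...), then repeat every character 3 times.
Starting from "hfcquxgmy": after the first operation, "fum"; after the second, "fffuuummm".

fffuuummm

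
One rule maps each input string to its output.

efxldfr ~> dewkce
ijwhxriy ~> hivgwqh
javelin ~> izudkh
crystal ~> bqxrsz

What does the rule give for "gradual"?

The rule is to delete the last character, then shift every letter 1 place backward in the alphabet (wrapping around).
For "gradual", step one produces "gradua"; step two turns that into "fqzctz".
(Check on "efxldfr": → "efxldf" → "dewkce" ✓)

fqzctz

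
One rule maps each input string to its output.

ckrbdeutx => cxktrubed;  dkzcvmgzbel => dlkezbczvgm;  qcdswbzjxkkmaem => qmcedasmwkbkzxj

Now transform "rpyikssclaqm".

rmpqyailkcss

The pattern: take characters alternately from the front and the back (1st, last, 2nd, 2nd-last, ...).
On "rpyikssclaqm" that produces "rmpqyailkcss".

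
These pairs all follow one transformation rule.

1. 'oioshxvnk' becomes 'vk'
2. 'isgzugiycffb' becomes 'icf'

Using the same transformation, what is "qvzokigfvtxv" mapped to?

What's happening: keep every other character starting from the first (positions 1st, 3rd, 5th, ...), then delete the first 3 characters.
Working it through for "qvzokigfvtxv": intermediate "qzkgvx", final "gvx".
(Check on "oioshxvnk": → "oohvk" → "vk" ✓)

gvx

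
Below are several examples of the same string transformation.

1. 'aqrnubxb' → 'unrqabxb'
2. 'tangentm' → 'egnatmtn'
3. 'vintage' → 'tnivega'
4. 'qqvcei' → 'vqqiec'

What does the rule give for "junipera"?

pinujare

Rule — move the last 3 characters to the front (rotate right by 3), then reverse the string.
Doing the same to "junipera": "pinujare".
(Check on "qqvcei": → "ceiqqv" → "vqqiec" ✓)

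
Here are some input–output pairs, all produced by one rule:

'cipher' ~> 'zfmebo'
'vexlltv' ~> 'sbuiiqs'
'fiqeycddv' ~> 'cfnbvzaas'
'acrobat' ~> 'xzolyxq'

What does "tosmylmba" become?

qlpjvijyx

The rule is to shift every letter 3 places backward in the alphabet (wrapping around).
So "tosmylmba" becomes "qlpjvijyx".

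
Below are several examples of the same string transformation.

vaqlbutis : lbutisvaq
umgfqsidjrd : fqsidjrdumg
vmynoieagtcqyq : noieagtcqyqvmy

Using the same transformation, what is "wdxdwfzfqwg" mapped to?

Looking at the pairs, the operation is to move the first 3 characters to the end (rotate left by 3).
For "wdxdwfzfqwg" the result is "dwfzfqwgwdx".

dwfzfqwgwdx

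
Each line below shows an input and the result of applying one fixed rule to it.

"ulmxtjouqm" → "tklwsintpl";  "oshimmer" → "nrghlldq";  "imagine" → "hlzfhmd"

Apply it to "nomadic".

mnlzchb

The pattern: shift every letter 1 place backward in the alphabet (wrapping around).
Applying that to "nomadic" gives "mnlzchb".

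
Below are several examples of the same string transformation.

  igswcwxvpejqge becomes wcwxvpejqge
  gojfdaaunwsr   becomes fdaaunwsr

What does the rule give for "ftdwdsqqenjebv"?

In each case the input is transformed by: delete the first 3 characters.
Applying that to "ftdwdsqqenjebv" gives "wdsqqenjebv".

wdsqqenjebv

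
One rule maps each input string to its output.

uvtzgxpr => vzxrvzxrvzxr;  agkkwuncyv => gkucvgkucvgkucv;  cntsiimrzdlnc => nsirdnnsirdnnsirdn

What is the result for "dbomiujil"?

Rule — keep every other character starting from the second (positions 2nd, 4th, 6th, ...), then write the whole string 3 times in a row.
Working it through for "dbomiujil": intermediate "bmui", final "bmuibmuibmui".

bmuibmuibmui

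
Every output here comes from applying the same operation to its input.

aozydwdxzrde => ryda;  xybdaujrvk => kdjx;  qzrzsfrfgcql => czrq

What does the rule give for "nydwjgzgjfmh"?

fwzn

The transformation: keep one character in every 3, starting at position 1 (positions 1st, 4th, 7th, ...), then swap the first and last characters.
For "nydwjgzgjfmh", step one produces "nwzf"; step two turns that into "fwzn".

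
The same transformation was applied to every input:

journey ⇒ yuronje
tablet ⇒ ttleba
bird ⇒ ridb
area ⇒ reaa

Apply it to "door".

Looking at the pairs, the operation is to sort the characters into reverse alphabetical order.
On "door" that produces "rood".

rood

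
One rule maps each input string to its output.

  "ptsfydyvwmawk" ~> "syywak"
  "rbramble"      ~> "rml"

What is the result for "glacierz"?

In each case the input is transformed by: delete the first 2 characters, then keep every other character starting from the first (positions 1st, 3rd, 5th, ...).
Starting from "glacierz": after the first operation, "acierz"; after the second, "air".

air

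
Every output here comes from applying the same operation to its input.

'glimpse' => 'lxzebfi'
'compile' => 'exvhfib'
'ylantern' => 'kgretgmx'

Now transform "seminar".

In each case the input is transformed by: move the last 2 characters to the front (rotate right by 2), then shift every letter 7 places backward in the alphabet (wrapping around).
"seminar" → "tklxfbg".
(Check on "glimpse": → "seglimp" → "lxzebfi" ✓)

tklxfbg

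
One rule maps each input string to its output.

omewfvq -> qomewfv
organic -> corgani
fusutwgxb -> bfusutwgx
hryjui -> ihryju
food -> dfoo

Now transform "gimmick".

kgimmic

In each case the input is transformed by: move the last character to the front.
For "gimmick" the result is "kgimmic".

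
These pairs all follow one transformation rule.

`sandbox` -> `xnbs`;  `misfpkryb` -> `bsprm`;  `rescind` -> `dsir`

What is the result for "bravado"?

Each output is the input with this applied: keep every other character starting from the first (positions 1st, 3rd, 5th, ...), then swap the first and last characters.
Starting from "bravado": after the first operation, "baao"; after the second, "oaab".

oaab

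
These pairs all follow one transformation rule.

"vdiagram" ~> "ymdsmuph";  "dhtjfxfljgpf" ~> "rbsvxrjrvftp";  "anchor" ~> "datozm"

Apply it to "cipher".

In each case the input is transformed by: shift every letter 12 places forward in the alphabet (wrapping around), then reverse the string.
Doing the same to "cipher": "dqtbuo".

dqtbuo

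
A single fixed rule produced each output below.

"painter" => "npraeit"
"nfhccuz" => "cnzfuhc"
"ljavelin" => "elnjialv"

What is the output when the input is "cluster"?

scrleut

In each case the input is transformed by: take characters alternately from the front and the back (1st, last, 2nd, 2nd-last, ...), then move the last character to the front.
On "cluster": the first step gives "crleuts", and the second then gives "scrleut".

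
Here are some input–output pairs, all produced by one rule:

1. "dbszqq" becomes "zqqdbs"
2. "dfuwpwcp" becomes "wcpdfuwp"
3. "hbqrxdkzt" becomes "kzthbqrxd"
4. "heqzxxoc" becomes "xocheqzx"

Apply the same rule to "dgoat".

oatdg

Rule — move the last 3 characters to the front (rotate right by 3).
"dgoat" → "oatdg".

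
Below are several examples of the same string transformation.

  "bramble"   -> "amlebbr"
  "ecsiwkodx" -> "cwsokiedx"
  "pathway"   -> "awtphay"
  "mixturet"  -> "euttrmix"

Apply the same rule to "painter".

What's happening: sort the characters into reverse alphabetical order, then swap the first and last characters.
Working it through for "painter": intermediate "trpniea", final "arpniet".

arpniet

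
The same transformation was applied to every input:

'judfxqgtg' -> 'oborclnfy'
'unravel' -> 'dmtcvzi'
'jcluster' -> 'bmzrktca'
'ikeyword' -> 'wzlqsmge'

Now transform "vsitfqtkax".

Each output is the input with this applied: move the last 3 characters to the front (rotate right by 3), then shift every letter 8 places forward in the alphabet (wrapping around).
On "vsitfqtkax": the first step gives "kaxvsitfqt", and the second then gives "sifdaqbnyb".

sifdaqbnyb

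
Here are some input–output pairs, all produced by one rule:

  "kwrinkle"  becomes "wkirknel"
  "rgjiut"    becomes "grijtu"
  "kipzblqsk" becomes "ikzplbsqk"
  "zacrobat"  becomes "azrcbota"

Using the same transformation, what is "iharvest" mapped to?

The rule is to swap each adjacent pair of characters (1↔2, 3↔4, ...).
"iharvest" → "hiraevts".

hiraevts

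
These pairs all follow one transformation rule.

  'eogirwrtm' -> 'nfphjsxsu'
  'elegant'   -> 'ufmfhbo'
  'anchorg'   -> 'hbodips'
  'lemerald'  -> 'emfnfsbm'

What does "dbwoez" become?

aecxpf

The transformation: move the last character to the front, then shift every letter 1 place forward in the alphabet (wrapping around).
On "dbwoez" that produces "aecxpf".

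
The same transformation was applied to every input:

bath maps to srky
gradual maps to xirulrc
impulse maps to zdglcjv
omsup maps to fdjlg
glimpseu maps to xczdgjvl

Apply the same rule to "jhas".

In each case the input is transformed by: shift every letter 9 places backward in the alphabet (wrapping around).
Applying that to "jhas" gives "ayrj".

ayrj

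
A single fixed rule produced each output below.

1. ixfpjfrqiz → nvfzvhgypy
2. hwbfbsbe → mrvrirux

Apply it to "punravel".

The transformation: move the first character to the end, then shift every letter 10 places backward in the alphabet (wrapping around).
For "punravel", step one produces "unravelp"; step two turns that into "kdhqlubf".

kdhqlubf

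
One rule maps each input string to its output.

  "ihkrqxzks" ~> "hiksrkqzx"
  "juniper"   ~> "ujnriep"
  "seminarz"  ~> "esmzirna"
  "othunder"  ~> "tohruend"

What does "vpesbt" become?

Rule — move the first character to the end, then take characters alternately from the front and the back (1st, last, 2nd, 2nd-last, ...).
For "vpesbt", step one produces "pesbtv"; step two turns that into "pvetsb".

pvetsb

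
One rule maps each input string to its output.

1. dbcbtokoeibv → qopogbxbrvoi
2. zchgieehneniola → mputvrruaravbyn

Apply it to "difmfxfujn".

qvszskshwa

Looking at the pairs, the operation is to shift every letter 13 places forward in the alphabet (wrapping around) — i.e. ROT13.
So "difmfxfujn" becomes "qvszskshwa".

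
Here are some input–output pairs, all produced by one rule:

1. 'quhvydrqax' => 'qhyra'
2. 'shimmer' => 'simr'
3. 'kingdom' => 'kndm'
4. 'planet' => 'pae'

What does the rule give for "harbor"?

The transformation: keep every other character starting from the first (positions 1st, 3rd, 5th, ...).
On "harbor" that produces "hro".

hro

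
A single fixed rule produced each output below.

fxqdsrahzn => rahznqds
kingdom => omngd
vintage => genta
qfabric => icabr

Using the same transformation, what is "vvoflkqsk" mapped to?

kqskofl

Rule — delete the first 2 characters, then move the first 3 characters to the end (rotate left by 3).
"vvoflkqsk" → "oflkqsk" → "kqskofl".
(Check on "vintage": → "ntage" → "genta" ✓)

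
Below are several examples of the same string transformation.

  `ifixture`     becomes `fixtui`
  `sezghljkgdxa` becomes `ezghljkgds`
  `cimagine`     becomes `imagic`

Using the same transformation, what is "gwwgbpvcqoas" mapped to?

Rule — delete the last 2 characters, then move the first character to the end.
"gwwgbpvcqoas" → "gwwgbpvcqo" → "wwgbpvcqog".

wwgbpvcqog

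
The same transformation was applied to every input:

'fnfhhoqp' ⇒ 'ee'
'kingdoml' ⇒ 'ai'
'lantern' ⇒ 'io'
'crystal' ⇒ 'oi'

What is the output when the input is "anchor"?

Rule — shift every letter 3 places backward in the alphabet (wrapping around), then keep only the vowels.
"anchor" → "xkzelo" → "eo".

eo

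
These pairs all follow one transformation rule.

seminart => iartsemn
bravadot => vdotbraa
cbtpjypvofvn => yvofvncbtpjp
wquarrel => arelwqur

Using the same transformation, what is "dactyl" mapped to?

cyldat

The transformation: swap the front and back halves of the string, then swap the first and last characters.
Starting from "dactyl": after the first operation, "tyldac"; after the second, "cyldat".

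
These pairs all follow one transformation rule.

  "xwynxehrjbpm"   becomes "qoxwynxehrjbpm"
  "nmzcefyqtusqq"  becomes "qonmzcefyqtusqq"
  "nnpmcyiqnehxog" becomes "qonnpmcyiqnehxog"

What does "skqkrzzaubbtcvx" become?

Each output is the input with this applied: prepend "qo".
So "skqkrzzaubbtcvx" becomes "qoskqkrzzaubbtcvx".

qoskqkrzzaubbtcvx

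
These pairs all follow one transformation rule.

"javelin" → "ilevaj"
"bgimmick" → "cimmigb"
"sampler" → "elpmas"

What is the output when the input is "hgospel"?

epsogh

In each case the input is transformed by: reverse the string, then delete the first character.
Starting from "hgospel": after the first operation, "lepsogh"; after the second, "epsogh".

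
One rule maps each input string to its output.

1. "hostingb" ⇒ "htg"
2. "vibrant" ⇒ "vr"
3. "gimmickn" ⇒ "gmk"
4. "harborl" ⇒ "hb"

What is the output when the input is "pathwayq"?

What's happening: move the last character to the front, then keep one character in every 3, starting at position 2 (positions 2nd, 5th, 8th, ...).
"pathwayq" → "qpathway" → "phy".
(Check on "gimmickn": → "ngimmick" → "gmk" ✓)

phy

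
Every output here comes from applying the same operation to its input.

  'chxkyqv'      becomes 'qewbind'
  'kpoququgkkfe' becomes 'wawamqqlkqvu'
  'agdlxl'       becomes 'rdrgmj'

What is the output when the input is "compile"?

vorkius

Rule — move the first 3 characters to the end (rotate left by 3), then shift every letter 6 places forward in the alphabet (wrapping around).
"compile" → "pilecom" → "vorkius".
(Check on "kpoququgkkfe": → "ququgkkfekpo" → "wawamqqlkqvu" ✓)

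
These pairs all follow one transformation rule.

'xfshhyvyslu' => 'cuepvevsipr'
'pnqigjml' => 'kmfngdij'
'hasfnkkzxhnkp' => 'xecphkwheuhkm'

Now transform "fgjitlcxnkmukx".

In each case the input is transformed by: swap each adjacent pair of characters (1↔2, 3↔4, ...), then shift every letter 3 places backward in the alphabet (wrapping around).
So "fgjitlcxnkmukx" becomes "dcfgiquzhkrjuh".

dcfgiquzhkrjuh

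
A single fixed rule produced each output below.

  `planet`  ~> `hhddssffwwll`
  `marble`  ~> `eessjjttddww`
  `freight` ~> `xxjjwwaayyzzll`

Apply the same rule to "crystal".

The pattern: shift every letter 8 places backward in the alphabet (wrapping around), then double every character.
"crystal" → "ujqklsd" → "uujjqqkkllssdd".

uujjqqkkllssdd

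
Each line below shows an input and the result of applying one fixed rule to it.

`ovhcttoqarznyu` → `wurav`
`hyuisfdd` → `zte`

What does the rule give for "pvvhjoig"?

wkh

The rule is to keep one character in every 3, starting at position 2 (positions 2nd, 5th, 8th, ...), then shift every letter 1 place forward in the alphabet (wrapping around).
For "pvvhjoig", step one produces "vjg"; step two turns that into "wkh".
(Check on "hyuisfdd": → "ysd" → "zte" ✓)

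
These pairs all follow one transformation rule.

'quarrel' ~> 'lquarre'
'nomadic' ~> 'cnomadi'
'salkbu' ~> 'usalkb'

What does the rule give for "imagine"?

The rule is to move the last character to the front.
Doing the same to "imagine": "eimagin".

eimagin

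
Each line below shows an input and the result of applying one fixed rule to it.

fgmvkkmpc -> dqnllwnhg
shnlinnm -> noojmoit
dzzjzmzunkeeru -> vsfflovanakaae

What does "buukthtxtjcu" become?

Looking at the pairs, the operation is to shift every letter 1 place forward in the alphabet (wrapping around), then reverse the string.
"buukthtxtjcu" → "cvvluiuyukdv" → "vdkuyuiulvvc".

vdkuyuiulvvc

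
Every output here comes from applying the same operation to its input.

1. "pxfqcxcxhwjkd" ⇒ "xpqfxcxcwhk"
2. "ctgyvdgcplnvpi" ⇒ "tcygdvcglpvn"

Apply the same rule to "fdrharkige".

What's happening: swap each adjacent pair of characters (1↔2, 3↔4, ...), then delete the last 2 characters.
Working it through for "fdrharkige": intermediate "dfhrraikeg", final "dfhrraik".

dfhrraik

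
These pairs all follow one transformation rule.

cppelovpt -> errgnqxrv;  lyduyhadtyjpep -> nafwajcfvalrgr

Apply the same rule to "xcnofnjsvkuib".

The transformation: shift every letter 2 places forward in the alphabet (wrapping around).
Doing the same to "xcnofnjsvkuib": "zepqhpluxmwkd".

zepqhpluxmwkd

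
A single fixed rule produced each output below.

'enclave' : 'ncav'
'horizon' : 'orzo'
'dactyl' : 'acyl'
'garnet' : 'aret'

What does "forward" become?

orar

What's happening: double every character, then keep one character in every 3, starting at position 3 (positions 3rd, 6th, 9th, ...).
Starting from "forward": after the first operation, "ffoorrwwaarrdd"; after the second, "orar".
(Check on "garnet": → "ggaarrnneett" → "aret" ✓)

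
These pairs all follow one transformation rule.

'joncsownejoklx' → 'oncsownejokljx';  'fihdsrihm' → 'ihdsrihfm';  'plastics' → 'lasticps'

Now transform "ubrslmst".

brslmsut

The rule is to swap the first and last characters, then move the first character to the end.
Working it through for "ubrslmst": intermediate "tbrslmsu", final "brslmsut".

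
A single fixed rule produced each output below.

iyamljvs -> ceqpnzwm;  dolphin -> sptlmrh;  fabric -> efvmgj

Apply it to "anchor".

rglsve

In each case the input is transformed by: move the first character to the end, then shift every letter 4 places forward in the alphabet (wrapping around).
"anchor" → "rglsve".
(Check on "iyamljvs": → "yamljvsi" → "ceqpnzwm" ✓)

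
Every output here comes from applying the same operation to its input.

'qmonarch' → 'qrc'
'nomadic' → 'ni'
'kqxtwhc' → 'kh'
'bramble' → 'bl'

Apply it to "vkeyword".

In each case the input is transformed by: swap each adjacent pair of characters (1↔2, 3↔4, ...), then keep one character in every 3, starting at position 2 (positions 2nd, 5th, 8th, ...).
On "vkeyword": the first step gives "kvyeowdr", and the second then gives "vor".

vor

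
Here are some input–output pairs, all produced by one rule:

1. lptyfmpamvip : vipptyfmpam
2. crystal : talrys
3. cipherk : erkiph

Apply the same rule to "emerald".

What's happening: delete the first character, then move the last 3 characters to the front (rotate right by 3).
Applying both steps to "emerald": "merald", then "aldmer".

aldmer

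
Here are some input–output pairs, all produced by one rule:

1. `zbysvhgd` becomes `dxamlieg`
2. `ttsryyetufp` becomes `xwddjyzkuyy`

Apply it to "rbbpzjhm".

In each case the input is transformed by: move the first 2 characters to the end (rotate left by 2), then shift every letter 5 places forward in the alphabet (wrapping around).
Applying both steps to "rbbpzjhm": "bpzjhmrb", then "gueomrwg".

gueomrwg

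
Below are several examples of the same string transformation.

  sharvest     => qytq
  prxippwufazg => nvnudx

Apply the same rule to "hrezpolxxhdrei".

Each output is the input with this applied: shift every letter 2 places backward in the alphabet (wrapping around), then keep every other character starting from the first (positions 1st, 3rd, 5th, ...).
Starting from "hrezpolxxhdrei": after the first operation, "fpcxnmjvvfbpcg"; after the second, "fcnjvbc".

fcnjvbc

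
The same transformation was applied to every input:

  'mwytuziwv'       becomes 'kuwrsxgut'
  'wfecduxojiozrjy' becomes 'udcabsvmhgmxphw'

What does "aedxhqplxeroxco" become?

In each case the input is transformed by: shift every letter 2 places backward in the alphabet (wrapping around).
So "aedxhqplxeroxco" becomes "ycbvfonjvcpmvam".

ycbvfonjvcpmvam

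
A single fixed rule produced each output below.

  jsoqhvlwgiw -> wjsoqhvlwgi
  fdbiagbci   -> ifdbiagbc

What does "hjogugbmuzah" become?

Each output is the input with this applied: move the last character to the front.
"hjogugbmuzah" → "hhjogugbmuza".

hhjogugbmuza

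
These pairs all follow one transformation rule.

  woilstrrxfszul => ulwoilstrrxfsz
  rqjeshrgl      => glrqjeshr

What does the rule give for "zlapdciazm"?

The transformation: move the last 2 characters to the front (rotate right by 2).
"zlapdciazm" → "zmzlapdcia".

zmzlapdcia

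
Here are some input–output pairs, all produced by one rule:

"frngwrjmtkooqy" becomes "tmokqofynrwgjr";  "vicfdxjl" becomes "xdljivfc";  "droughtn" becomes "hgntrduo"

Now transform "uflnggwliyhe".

In each case the input is transformed by: swap the front and back halves of the string, then swap each adjacent pair of characters (1↔2, 3↔4, ...).
Applying both steps to "uflnggwliyhe": "wliyheuflngg", then "lwyiehfunlgg".

lwyiehfunlgg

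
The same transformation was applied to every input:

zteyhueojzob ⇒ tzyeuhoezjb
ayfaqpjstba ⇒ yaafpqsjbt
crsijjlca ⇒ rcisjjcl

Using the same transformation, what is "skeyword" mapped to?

In each case the input is transformed by: swap each adjacent pair of characters (1↔2, 3↔4, ...), then delete the last character.
Applying both steps to "skeyword": "ksyeowdr", then "ksyeowd".

ksyeowd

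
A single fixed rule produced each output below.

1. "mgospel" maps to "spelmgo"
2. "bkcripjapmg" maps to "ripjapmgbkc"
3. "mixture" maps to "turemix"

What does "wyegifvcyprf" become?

gifvcyprfwye

What's happening: move the first 3 characters to the end (rotate left by 3).
Doing the same to "wyegifvcyprf": "gifvcyprfwye".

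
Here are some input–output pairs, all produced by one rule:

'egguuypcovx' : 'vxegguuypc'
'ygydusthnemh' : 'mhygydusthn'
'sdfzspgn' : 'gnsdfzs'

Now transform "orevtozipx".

pxorevtoz

Each output is the input with this applied: move the last 2 characters to the front (rotate right by 2), then delete the last character.
"orevtozipx" → "pxorevtozi" → "pxorevtoz".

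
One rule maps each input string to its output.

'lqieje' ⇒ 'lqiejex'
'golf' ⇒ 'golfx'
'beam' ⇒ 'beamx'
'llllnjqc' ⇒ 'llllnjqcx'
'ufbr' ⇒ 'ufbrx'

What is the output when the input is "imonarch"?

imonarchx

What's happening: append "x".
So "imonarch" becomes "imonarchx".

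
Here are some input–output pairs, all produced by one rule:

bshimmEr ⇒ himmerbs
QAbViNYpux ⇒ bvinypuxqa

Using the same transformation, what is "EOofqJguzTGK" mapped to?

The pattern: move the first 2 characters to the end (rotate left by 2), then convert every letter to lowercase.
Applying that to "EOofqJguzTGK" gives "ofqjguztgkeo".

ofqjguztgkeo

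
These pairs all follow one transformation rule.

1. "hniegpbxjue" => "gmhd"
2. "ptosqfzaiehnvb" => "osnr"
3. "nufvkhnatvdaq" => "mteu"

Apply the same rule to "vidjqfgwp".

uhci

Each output is the input with this applied: shift every letter 1 place backward in the alphabet (wrapping around), then keep only the first 4 characters.
"vidjqfgwp" → "uhcipefvo" → "uhci".
(Check on "hniegpbxjue": → "gmhdfoawitd" → "gmhd" ✓)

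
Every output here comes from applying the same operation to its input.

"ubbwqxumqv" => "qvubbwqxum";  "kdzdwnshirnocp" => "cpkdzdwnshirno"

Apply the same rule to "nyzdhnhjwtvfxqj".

Rule — move the last 2 characters to the front (rotate right by 2).
Applying that to "nyzdhnhjwtvfxqj" gives "qjnyzdhnhjwtvfx".

qjnyzdhnhjwtvfx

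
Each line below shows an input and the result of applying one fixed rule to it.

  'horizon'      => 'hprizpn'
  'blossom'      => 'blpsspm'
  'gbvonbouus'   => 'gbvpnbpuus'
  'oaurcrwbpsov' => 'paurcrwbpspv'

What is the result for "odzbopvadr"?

pdzbppvadr

Looking at the pairs, the operation is to replace every "o" with "p".
Applying that to "odzbopvadr" gives "pdzbppvadr".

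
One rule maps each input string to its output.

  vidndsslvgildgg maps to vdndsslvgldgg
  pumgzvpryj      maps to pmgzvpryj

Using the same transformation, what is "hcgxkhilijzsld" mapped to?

In each case the input is transformed by: remove every vowel.
Doing the same to "hcgxkhilijzsld": "hcgxkhljzsld".

hcgxkhljzsld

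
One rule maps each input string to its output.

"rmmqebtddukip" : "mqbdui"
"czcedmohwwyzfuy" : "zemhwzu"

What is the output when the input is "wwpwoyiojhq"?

Each output is the input with this applied: keep every other character starting from the second (positions 2nd, 4th, 6th, ...).
"wwpwoyiojhq" → "wwyoh".

wwyoh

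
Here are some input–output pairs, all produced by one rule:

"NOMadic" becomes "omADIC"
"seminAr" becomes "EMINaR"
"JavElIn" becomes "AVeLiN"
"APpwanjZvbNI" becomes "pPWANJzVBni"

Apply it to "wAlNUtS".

The rule is to delete the first character, then flip the case of every letter.
Working it through for "wAlNUtS": intermediate "AlNUtS", final "aLnuTs".

aLnuTs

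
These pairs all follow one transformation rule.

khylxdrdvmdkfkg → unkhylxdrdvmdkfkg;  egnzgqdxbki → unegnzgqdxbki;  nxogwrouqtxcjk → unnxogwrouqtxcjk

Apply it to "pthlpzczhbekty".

unpthlpzczhbekty

What's happening: prepend "un".
"pthlpzczhbekty" → "unpthlpzczhbekty".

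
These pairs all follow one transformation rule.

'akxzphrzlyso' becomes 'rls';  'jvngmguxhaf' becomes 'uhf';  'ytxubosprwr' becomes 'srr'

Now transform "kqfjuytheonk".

ten

Each output is the input with this applied: keep every other character starting from the first (positions 1st, 3rd, 5th, ...), then keep only the last 3 characters.
On "kqfjuytheonk": the first step gives "kfuten", and the second then gives "ten".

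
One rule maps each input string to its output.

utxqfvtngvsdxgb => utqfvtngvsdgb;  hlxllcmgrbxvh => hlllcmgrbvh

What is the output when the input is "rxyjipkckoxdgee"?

The transformation: remove every "x".
On "rxyjipkckoxdgee" that produces "ryjipkckodgee".

ryjipkckodgee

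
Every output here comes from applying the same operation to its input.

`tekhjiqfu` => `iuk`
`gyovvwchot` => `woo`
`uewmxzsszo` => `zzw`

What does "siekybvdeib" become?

bee

The transformation: keep one character in every 3, starting at position 3 (positions 3rd, 6th, 9th, ...), then move the first character to the end.
"siekybvdeib" → "ebe" → "bee".
(Check on "tekhjiqfu": → "kiu" → "iuk" ✓)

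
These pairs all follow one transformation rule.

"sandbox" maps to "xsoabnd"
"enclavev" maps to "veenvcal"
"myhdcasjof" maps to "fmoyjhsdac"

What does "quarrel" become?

Rule — reverse the string, then take characters alternately from the front and the back (1st, last, 2nd, 2nd-last, ...).
Applying both steps to "quarrel": "lerrauq", then "lqeurar".

lqeurar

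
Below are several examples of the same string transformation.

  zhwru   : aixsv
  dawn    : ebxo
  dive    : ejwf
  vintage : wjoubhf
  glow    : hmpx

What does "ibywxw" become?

Rule — shift every letter 1 place forward in the alphabet (wrapping around).
On "ibywxw" that produces "jczxyx".

jczxyx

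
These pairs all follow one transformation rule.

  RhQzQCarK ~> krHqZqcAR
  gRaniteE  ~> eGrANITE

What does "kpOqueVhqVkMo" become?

Looking at the pairs, the operation is to move the last character to the front, then flip the case of every letter.
"kpOqueVhqVkMo" → "okpOqueVhqVkM" → "OKPoQUEvHQvKm".

OKPoQUEvHQvKm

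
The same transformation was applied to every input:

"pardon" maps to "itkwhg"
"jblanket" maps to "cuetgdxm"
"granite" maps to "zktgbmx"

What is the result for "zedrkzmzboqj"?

sxwkdsfsuhjc

Looking at the pairs, the operation is to shift every letter 7 places backward in the alphabet (wrapping around).
Applying that to "zedrkzmzboqj" gives "sxwkdsfsuhjc".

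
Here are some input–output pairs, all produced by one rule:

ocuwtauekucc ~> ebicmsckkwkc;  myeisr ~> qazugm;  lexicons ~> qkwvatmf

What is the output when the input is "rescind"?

The pattern: move the first 3 characters to the end (rotate left by 3), then shift every letter 8 places forward in the alphabet (wrapping around).
On "rescind": the first step gives "cindres", and the second then gives "kqvlzma".

kqvlzma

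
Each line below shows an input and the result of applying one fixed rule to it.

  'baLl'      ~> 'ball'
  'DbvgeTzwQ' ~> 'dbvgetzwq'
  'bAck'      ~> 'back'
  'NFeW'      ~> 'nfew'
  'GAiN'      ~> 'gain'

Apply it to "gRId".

The rule is to convert every letter to lowercase.
So "gRId" becomes "grid".

grid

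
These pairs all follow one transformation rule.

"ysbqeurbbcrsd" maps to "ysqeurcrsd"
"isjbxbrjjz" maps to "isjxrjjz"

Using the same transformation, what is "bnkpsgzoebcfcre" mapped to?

nkpsgzoecfcre

What's happening: remove every "b".
Doing the same to "bnkpsgzoebcfcre": "nkpsgzoecfcre".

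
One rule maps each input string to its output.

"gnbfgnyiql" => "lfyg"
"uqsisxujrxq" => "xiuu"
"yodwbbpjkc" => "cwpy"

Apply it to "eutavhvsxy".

Looking at the pairs, the operation is to keep one character in every 3, starting at position 1 (positions 1st, 4th, 7th, ...), then swap the first and last characters.
"eutavhvsxy" → "eavy" → "yave".

yave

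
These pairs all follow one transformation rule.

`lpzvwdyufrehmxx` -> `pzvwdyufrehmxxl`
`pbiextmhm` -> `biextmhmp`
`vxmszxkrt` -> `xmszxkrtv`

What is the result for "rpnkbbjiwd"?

Each output is the input with this applied: move the first character to the end.
For "rpnkbbjiwd" the result is "pnkbbjiwdr".

pnkbbjiwdr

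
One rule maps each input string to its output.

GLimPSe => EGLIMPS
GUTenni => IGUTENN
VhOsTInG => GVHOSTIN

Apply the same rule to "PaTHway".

YPATHWA

Each output is the input with this applied: move the last character to the front, then convert every letter to uppercase.
Starting from "PaTHway": after the first operation, "yPaTHwa"; after the second, "YPATHWA".
(Check on "GLimPSe": → "eGLimPS" → "EGLIMPS" ✓)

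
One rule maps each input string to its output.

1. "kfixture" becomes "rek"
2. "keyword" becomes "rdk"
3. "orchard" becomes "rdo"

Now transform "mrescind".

ndm

The transformation: move the first character to the end, then keep only the last 3 characters.
Applying both steps to "mrescind": "rescindm", then "ndm".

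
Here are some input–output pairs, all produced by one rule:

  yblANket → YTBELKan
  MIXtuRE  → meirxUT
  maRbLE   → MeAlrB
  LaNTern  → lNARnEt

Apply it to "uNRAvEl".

ULnerVa

What's happening: take characters alternately from the front and the back (1st, last, 2nd, 2nd-last, ...), then flip the case of every letter.
On "uNRAvEl" that produces "ULnerVa".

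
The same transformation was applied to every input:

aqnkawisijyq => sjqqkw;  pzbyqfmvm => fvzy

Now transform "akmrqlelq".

llkr

The rule is to keep every other character starting from the second (positions 2nd, 4th, 6th, ...), then swap the front and back halves of the string.
So "akmrqlelq" becomes "llkr".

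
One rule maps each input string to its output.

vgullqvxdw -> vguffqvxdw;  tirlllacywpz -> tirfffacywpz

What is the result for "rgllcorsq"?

Rule — replace every "l" with "f".
For "rgllcorsq" the result is "rgffcorsq".

rgffcorsq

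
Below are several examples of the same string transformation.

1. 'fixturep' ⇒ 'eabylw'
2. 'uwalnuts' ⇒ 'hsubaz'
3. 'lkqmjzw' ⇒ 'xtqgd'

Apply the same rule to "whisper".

pzwly

In each case the input is transformed by: delete the first 2 characters, then shift every letter 7 places forward in the alphabet (wrapping around).
Working it through for "whisper": intermediate "isper", final "pzwly".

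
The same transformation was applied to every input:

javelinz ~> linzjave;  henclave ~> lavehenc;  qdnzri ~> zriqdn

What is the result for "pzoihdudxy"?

Looking at the pairs, the operation is to swap the front and back halves of the string.
Doing the same to "pzoihdudxy": "dudxypzoih".

dudxypzoih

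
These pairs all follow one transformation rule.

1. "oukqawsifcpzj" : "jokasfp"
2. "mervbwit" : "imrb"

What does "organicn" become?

The rule is to keep every other character starting from the first (positions 1st, 3rd, 5th, ...), then move the last character to the front.
Starting from "organicn": after the first operation, "ognc"; after the second, "cogn".

cogn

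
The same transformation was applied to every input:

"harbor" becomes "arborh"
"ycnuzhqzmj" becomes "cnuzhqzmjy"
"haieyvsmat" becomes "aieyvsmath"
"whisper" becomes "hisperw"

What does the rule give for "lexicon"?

Each output is the input with this applied: move the first character to the end.
"lexicon" → "exiconl".

exiconl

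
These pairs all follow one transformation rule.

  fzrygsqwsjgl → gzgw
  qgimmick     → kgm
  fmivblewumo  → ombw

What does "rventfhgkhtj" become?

The transformation: keep one character in every 3, starting at position 2 (positions 2nd, 5th, 8th, ...), then move the last character to the front.
Applying that to "rventfhgkhtj" gives "tvtg".

tvtg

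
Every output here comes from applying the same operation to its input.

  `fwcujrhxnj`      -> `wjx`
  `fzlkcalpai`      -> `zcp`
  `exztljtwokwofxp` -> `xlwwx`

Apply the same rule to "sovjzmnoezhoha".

What's happening: keep one character in every 3, starting at position 2 (positions 2nd, 5th, 8th, ...).
Applying that to "sovjzmnoezhoha" gives "ozoha".

ozoha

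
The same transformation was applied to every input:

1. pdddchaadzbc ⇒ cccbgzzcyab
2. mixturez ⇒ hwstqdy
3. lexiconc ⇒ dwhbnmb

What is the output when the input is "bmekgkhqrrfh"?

ldjfjgpqqeg

Each output is the input with this applied: delete the first character, then shift every letter 1 place backward in the alphabet (wrapping around).
For "bmekgkhqrrfh", step one produces "mekgkhqrrfh"; step two turns that into "ldjfjgpqqeg".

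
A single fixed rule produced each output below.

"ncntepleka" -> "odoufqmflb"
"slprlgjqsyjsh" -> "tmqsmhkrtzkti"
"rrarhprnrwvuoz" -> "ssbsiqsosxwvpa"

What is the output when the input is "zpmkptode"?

aqnlqupef

Rule — shift every letter 1 place forward in the alphabet (wrapping around).
"zpmkptode" → "aqnlqupef".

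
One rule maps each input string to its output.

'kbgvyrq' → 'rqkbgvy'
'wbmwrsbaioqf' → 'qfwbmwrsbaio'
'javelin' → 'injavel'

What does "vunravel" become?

The pattern: move the last 2 characters to the front (rotate right by 2).
"vunravel" → "elvunrav".

elvunrav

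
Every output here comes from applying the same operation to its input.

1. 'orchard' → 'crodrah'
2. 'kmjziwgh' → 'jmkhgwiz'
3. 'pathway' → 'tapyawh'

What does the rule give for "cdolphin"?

odcnihpl

The transformation: reverse the string, then move the last 3 characters to the front (rotate right by 3).
Working it through for "cdolphin": intermediate "nihplodc", final "odcnihpl".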